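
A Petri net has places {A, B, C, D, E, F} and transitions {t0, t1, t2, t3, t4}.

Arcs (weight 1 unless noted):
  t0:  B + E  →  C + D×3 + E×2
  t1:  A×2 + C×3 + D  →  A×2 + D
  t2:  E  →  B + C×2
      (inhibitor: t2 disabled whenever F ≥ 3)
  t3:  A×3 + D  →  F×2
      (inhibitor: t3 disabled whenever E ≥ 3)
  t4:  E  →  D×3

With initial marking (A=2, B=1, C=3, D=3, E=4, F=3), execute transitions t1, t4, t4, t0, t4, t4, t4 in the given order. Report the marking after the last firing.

(A=2, B=0, C=1, D=21, E=0, F=3)

step 1: fire t1:  (A=2, B=1, C=3, D=3, E=4, F=3) → (A=2, B=1, C=0, D=3, E=4, F=3)
step 2: fire t4:  (A=2, B=1, C=0, D=3, E=4, F=3) → (A=2, B=1, C=0, D=6, E=3, F=3)
step 3: fire t4:  (A=2, B=1, C=0, D=6, E=3, F=3) → (A=2, B=1, C=0, D=9, E=2, F=3)
step 4: fire t0:  (A=2, B=1, C=0, D=9, E=2, F=3) → (A=2, B=0, C=1, D=12, E=3, F=3)
step 5: fire t4:  (A=2, B=0, C=1, D=12, E=3, F=3) → (A=2, B=0, C=1, D=15, E=2, F=3)
step 6: fire t4:  (A=2, B=0, C=1, D=15, E=2, F=3) → (A=2, B=0, C=1, D=18, E=1, F=3)
step 7: fire t4:  (A=2, B=0, C=1, D=18, E=1, F=3) → (A=2, B=0, C=1, D=21, E=0, F=3)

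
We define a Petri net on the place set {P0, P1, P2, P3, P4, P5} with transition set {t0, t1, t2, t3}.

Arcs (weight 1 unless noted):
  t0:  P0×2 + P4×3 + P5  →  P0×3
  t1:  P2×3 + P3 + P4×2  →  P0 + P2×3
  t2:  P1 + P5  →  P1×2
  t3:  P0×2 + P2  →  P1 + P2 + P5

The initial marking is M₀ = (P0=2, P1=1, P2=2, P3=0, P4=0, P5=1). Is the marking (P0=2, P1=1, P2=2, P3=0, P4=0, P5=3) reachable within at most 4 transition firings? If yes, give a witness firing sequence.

NO — not reachable within 4 firings

depth 0: 1 marking
depth 1: 3 markings reached so far
depth 2: 4 markings reached so far
depth 3: 5 markings reached so far
depth 4: 5 markings reached so far
(frontier empty at depth 4; search complete)
target is not among the 5 markings reachable within 4 steps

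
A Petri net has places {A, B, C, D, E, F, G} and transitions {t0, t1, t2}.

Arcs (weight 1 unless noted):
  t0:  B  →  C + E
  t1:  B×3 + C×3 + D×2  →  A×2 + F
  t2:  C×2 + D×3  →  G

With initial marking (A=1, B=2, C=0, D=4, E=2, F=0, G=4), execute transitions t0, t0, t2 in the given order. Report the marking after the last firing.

step 1: fire t0:  (A=1, B=2, C=0, D=4, E=2, F=0, G=4) → (A=1, B=1, C=1, D=4, E=3, F=0, G=4)
step 2: fire t0:  (A=1, B=1, C=1, D=4, E=3, F=0, G=4) → (A=1, B=0, C=2, D=4, E=4, F=0, G=4)
step 3: fire t2:  (A=1, B=0, C=2, D=4, E=4, F=0, G=4) → (A=1, B=0, C=0, D=1, E=4, F=0, G=5)

(A=1, B=0, C=0, D=1, E=4, F=0, G=5)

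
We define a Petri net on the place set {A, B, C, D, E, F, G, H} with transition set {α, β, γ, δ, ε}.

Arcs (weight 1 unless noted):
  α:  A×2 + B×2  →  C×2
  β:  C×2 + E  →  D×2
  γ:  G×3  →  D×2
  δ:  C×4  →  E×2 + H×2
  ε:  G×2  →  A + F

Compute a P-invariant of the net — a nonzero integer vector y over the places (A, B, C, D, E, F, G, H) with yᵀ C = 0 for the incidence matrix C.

y = (A:1, B:-1, C:0, D:0, E:0, F:-1, G:0, H:0)

Incidence matrix C (rows=places, cols=transitions):
        α    β    γ    δ    ε
    A  -2    0    0    0    1
    B  -2    0    0    0    0
    C   2   -2    0   -4    0
    D   0    2    2    0    0
    E   0   -1    0    2    0
    F   0    0    0    0    1
    G   0    0   -3    0   -2
    H   0    0    0    2    0

Candidate y = [1, -1, 0, 0, 0, -1, 0, 0]; check y·C column-wise:
  col α: 1·-2 + -1·-2 + 0·2 + -1·0 = 0
  col β: 1·0 + -1·0 + 0·-2 + 0·2 + 0·-1 + -1·0 = 0
  col γ: 1·0 + -1·0 + 0·2 + -1·0 + 0·-3 = 0
  col δ: 1·0 + -1·0 + 0·-4 + 0·2 + -1·0 + 0·2 = 0
  col ε: 1·1 + -1·0 + -1·1 + 0·-2 = 0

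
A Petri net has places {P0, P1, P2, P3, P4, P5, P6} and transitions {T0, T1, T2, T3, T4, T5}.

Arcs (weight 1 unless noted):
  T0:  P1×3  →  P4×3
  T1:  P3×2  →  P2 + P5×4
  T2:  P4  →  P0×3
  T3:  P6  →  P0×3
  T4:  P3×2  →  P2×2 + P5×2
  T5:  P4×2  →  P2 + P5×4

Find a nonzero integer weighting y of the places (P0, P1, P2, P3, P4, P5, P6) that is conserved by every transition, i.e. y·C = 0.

y = (P0:1, P1:3, P2:2, P3:3, P4:3, P5:1, P6:3)

Incidence matrix C (rows=places, cols=transitions):
       T0   T1   T2   T3   T4   T5
   P0   0    0    3    3    0    0
   P1  -3    0    0    0    0    0
   P2   0    1    0    0    2    1
   P3   0   -2    0    0   -2    0
   P4   3    0   -1    0    0   -2
   P5   0    4    0    0    2    4
   P6   0    0    0   -1    0    0

Candidate y = [1, 3, 2, 3, 3, 1, 3]; check y·C column-wise:
  col T0: 1·0 + 3·-3 + 2·0 + 3·0 + 3·3 + 1·0 + 3·0 = 0
  col T1: 1·0 + 3·0 + 2·1 + 3·-2 + 3·0 + 1·4 + 3·0 = 0
  col T2: 1·3 + 3·0 + 2·0 + 3·0 + 3·-1 + 1·0 + 3·0 = 0
  col T3: 1·3 + 3·0 + 2·0 + 3·0 + 3·0 + 1·0 + 3·-1 = 0
  col T4: 1·0 + 3·0 + 2·2 + 3·-2 + 3·0 + 1·2 + 3·0 = 0
  col T5: 1·0 + 3·0 + 2·1 + 3·0 + 3·-2 + 1·4 + 3·0 = 0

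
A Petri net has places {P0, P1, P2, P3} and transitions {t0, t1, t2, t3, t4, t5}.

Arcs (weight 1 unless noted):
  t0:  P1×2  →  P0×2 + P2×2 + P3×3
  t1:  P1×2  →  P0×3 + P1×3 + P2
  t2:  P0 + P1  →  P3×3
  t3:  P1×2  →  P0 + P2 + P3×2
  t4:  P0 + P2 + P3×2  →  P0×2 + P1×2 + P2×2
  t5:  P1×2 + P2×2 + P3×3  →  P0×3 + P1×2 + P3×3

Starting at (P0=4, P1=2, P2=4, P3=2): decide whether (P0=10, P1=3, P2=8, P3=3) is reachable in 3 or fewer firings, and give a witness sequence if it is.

YES — reachable via ⟨t0, t4, t1⟩ (3 firings)

step 1: fire t0:  (P0=4, P1=2, P2=4, P3=2) → (P0=6, P1=0, P2=6, P3=5)
step 2: fire t4:  (P0=6, P1=0, P2=6, P3=5) → (P0=7, P1=2, P2=7, P3=3)
step 3: fire t1:  (P0=7, P1=2, P2=7, P3=3) → (P0=10, P1=3, P2=8, P3=3)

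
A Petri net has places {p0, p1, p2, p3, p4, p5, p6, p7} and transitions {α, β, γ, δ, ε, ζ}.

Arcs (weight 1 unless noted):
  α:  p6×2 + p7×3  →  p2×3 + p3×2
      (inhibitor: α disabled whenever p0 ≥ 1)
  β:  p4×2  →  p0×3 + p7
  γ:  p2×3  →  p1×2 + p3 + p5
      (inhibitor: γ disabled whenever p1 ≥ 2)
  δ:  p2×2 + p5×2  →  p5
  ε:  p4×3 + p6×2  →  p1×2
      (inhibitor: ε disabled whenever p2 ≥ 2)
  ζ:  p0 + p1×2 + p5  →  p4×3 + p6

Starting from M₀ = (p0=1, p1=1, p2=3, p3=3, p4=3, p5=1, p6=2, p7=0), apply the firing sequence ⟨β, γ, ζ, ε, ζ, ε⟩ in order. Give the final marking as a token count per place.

(p0=2, p1=3, p2=0, p3=4, p4=1, p5=0, p6=0, p7=1)

step 1: fire β:  (p0=1, p1=1, p2=3, p3=3, p4=3, p5=1, p6=2, p7=0) → (p0=4, p1=1, p2=3, p3=3, p4=1, p5=1, p6=2, p7=1)
step 2: fire γ:  (p0=4, p1=1, p2=3, p3=3, p4=1, p5=1, p6=2, p7=1) → (p0=4, p1=3, p2=0, p3=4, p4=1, p5=2, p6=2, p7=1)
step 3: fire ζ:  (p0=4, p1=3, p2=0, p3=4, p4=1, p5=2, p6=2, p7=1) → (p0=3, p1=1, p2=0, p3=4, p4=4, p5=1, p6=3, p7=1)
step 4: fire ε:  (p0=3, p1=1, p2=0, p3=4, p4=4, p5=1, p6=3, p7=1) → (p0=3, p1=3, p2=0, p3=4, p4=1, p5=1, p6=1, p7=1)
step 5: fire ζ:  (p0=3, p1=3, p2=0, p3=4, p4=1, p5=1, p6=1, p7=1) → (p0=2, p1=1, p2=0, p3=4, p4=4, p5=0, p6=2, p7=1)
step 6: fire ε:  (p0=2, p1=1, p2=0, p3=4, p4=4, p5=0, p6=2, p7=1) → (p0=2, p1=3, p2=0, p3=4, p4=1, p5=0, p6=0, p7=1)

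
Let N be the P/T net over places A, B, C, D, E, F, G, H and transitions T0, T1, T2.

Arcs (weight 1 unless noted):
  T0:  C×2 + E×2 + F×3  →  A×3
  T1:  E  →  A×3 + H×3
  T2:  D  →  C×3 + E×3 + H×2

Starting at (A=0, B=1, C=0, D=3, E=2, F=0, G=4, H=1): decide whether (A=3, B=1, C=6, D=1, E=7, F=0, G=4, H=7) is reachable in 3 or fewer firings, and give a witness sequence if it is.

NO — not reachable within 3 firings

depth 0: 1 marking
depth 1: 3 markings reached so far
depth 2: 6 markings reached so far
depth 3: 9 markings reached so far
target is not among the 9 markings reachable within 3 steps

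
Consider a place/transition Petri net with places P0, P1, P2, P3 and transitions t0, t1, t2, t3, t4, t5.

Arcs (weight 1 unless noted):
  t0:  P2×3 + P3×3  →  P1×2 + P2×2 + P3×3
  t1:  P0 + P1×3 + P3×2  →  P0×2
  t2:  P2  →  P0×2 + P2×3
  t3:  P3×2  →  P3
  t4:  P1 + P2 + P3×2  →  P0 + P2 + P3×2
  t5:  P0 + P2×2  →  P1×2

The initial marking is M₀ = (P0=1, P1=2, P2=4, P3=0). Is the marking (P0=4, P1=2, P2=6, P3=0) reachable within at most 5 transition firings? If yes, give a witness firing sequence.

depth 0: 1 marking
depth 1: 3 markings reached so far
depth 2: 5 markings reached so far
depth 3: 8 markings reached so far
depth 4: 12 markings reached so far
depth 5: 16 markings reached so far
target is not among the 16 markings reachable within 5 steps

NO — not reachable within 5 firings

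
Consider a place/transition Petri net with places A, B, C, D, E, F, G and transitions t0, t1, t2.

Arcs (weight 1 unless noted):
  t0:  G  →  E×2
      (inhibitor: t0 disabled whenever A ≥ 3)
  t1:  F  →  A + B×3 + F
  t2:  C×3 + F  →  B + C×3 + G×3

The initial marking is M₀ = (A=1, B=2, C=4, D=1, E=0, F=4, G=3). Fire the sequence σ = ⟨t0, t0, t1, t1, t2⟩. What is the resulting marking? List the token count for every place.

(A=3, B=9, C=4, D=1, E=4, F=3, G=4)

step 1: fire t0:  (A=1, B=2, C=4, D=1, E=0, F=4, G=3) → (A=1, B=2, C=4, D=1, E=2, F=4, G=2)
step 2: fire t0:  (A=1, B=2, C=4, D=1, E=2, F=4, G=2) → (A=1, B=2, C=4, D=1, E=4, F=4, G=1)
step 3: fire t1:  (A=1, B=2, C=4, D=1, E=4, F=4, G=1) → (A=2, B=5, C=4, D=1, E=4, F=4, G=1)
step 4: fire t1:  (A=2, B=5, C=4, D=1, E=4, F=4, G=1) → (A=3, B=8, C=4, D=1, E=4, F=4, G=1)
step 5: fire t2:  (A=3, B=8, C=4, D=1, E=4, F=4, G=1) → (A=3, B=9, C=4, D=1, E=4, F=3, G=4)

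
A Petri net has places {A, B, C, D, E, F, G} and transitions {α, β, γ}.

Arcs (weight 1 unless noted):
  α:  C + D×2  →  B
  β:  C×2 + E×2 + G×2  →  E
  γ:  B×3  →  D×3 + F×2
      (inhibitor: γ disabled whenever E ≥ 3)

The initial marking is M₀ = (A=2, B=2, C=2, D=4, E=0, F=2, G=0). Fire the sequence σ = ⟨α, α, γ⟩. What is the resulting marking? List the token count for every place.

step 1: fire α:  (A=2, B=2, C=2, D=4, E=0, F=2, G=0) → (A=2, B=3, C=1, D=2, E=0, F=2, G=0)
step 2: fire α:  (A=2, B=3, C=1, D=2, E=0, F=2, G=0) → (A=2, B=4, C=0, D=0, E=0, F=2, G=0)
step 3: fire γ:  (A=2, B=4, C=0, D=0, E=0, F=2, G=0) → (A=2, B=1, C=0, D=3, E=0, F=4, G=0)

(A=2, B=1, C=0, D=3, E=0, F=4, G=0)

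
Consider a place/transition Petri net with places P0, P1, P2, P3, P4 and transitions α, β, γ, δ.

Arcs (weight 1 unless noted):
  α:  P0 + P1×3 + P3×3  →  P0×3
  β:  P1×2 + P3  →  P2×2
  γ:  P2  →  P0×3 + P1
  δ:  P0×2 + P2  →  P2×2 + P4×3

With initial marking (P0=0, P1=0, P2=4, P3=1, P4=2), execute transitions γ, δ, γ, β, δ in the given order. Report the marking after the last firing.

(P0=2, P1=0, P2=6, P3=0, P4=8)

step 1: fire γ:  (P0=0, P1=0, P2=4, P3=1, P4=2) → (P0=3, P1=1, P2=3, P3=1, P4=2)
step 2: fire δ:  (P0=3, P1=1, P2=3, P3=1, P4=2) → (P0=1, P1=1, P2=4, P3=1, P4=5)
step 3: fire γ:  (P0=1, P1=1, P2=4, P3=1, P4=5) → (P0=4, P1=2, P2=3, P3=1, P4=5)
step 4: fire β:  (P0=4, P1=2, P2=3, P3=1, P4=5) → (P0=4, P1=0, P2=5, P3=0, P4=5)
step 5: fire δ:  (P0=4, P1=0, P2=5, P3=0, P4=5) → (P0=2, P1=0, P2=6, P3=0, P4=8)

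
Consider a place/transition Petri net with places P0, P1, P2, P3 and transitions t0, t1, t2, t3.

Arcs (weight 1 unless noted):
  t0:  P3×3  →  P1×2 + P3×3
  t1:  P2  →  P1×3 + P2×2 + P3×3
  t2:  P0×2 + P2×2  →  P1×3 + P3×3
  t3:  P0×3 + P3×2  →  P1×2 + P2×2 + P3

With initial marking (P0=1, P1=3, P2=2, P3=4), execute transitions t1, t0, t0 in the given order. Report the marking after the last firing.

(P0=1, P1=10, P2=3, P3=7)

step 1: fire t1:  (P0=1, P1=3, P2=2, P3=4) → (P0=1, P1=6, P2=3, P3=7)
step 2: fire t0:  (P0=1, P1=6, P2=3, P3=7) → (P0=1, P1=8, P2=3, P3=7)
step 3: fire t0:  (P0=1, P1=8, P2=3, P3=7) → (P0=1, P1=10, P2=3, P3=7)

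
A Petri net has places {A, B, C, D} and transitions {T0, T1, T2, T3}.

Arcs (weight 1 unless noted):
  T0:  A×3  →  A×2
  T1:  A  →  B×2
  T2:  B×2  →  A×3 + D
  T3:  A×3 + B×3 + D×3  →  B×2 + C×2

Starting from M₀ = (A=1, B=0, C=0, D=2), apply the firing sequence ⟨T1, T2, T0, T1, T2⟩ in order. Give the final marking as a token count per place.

(A=4, B=0, C=0, D=4)

step 1: fire T1:  (A=1, B=0, C=0, D=2) → (A=0, B=2, C=0, D=2)
step 2: fire T2:  (A=0, B=2, C=0, D=2) → (A=3, B=0, C=0, D=3)
step 3: fire T0:  (A=3, B=0, C=0, D=3) → (A=2, B=0, C=0, D=3)
step 4: fire T1:  (A=2, B=0, C=0, D=3) → (A=1, B=2, C=0, D=3)
step 5: fire T2:  (A=1, B=2, C=0, D=3) → (A=4, B=0, C=0, D=4)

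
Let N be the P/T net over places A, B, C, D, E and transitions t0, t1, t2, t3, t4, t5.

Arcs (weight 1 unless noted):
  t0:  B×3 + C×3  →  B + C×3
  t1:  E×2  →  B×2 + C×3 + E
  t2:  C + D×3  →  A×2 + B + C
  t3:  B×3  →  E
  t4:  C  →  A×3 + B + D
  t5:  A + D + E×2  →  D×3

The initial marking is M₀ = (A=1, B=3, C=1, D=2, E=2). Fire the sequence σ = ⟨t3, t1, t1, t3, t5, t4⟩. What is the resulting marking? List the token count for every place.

step 1: fire t3:  (A=1, B=3, C=1, D=2, E=2) → (A=1, B=0, C=1, D=2, E=3)
step 2: fire t1:  (A=1, B=0, C=1, D=2, E=3) → (A=1, B=2, C=4, D=2, E=2)
step 3: fire t1:  (A=1, B=2, C=4, D=2, E=2) → (A=1, B=4, C=7, D=2, E=1)
step 4: fire t3:  (A=1, B=4, C=7, D=2, E=1) → (A=1, B=1, C=7, D=2, E=2)
step 5: fire t5:  (A=1, B=1, C=7, D=2, E=2) → (A=0, B=1, C=7, D=4, E=0)
step 6: fire t4:  (A=0, B=1, C=7, D=4, E=0) → (A=3, B=2, C=6, D=5, E=0)

(A=3, B=2, C=6, D=5, E=0)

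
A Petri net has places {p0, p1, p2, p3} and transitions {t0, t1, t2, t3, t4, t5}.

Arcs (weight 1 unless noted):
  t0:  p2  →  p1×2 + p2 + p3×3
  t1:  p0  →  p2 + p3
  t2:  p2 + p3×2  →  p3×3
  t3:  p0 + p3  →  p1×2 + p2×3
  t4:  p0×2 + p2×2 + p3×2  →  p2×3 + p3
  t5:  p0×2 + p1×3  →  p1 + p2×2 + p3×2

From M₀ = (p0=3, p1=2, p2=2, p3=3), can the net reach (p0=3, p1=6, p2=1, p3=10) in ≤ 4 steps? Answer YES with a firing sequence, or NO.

step 1: fire t0:  (p0=3, p1=2, p2=2, p3=3) → (p0=3, p1=4, p2=2, p3=6)
step 2: fire t0:  (p0=3, p1=4, p2=2, p3=6) → (p0=3, p1=6, p2=2, p3=9)
step 3: fire t2:  (p0=3, p1=6, p2=2, p3=9) → (p0=3, p1=6, p2=1, p3=10)

YES — reachable via ⟨t0, t0, t2⟩ (3 firings)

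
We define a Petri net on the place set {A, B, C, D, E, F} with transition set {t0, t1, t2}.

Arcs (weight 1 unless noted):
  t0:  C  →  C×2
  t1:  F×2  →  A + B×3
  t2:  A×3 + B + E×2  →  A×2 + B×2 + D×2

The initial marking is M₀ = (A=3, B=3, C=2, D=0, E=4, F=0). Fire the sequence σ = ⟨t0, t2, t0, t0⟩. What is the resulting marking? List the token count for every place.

(A=2, B=4, C=5, D=2, E=2, F=0)

step 1: fire t0:  (A=3, B=3, C=2, D=0, E=4, F=0) → (A=3, B=3, C=3, D=0, E=4, F=0)
step 2: fire t2:  (A=3, B=3, C=3, D=0, E=4, F=0) → (A=2, B=4, C=3, D=2, E=2, F=0)
step 3: fire t0:  (A=2, B=4, C=3, D=2, E=2, F=0) → (A=2, B=4, C=4, D=2, E=2, F=0)
step 4: fire t0:  (A=2, B=4, C=4, D=2, E=2, F=0) → (A=2, B=4, C=5, D=2, E=2, F=0)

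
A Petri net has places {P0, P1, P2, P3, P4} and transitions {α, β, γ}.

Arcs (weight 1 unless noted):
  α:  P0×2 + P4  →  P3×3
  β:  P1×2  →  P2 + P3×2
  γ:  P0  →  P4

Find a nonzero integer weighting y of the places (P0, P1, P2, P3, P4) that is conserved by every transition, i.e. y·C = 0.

y = (P0:0, P1:1, P2:2, P3:0, P4:0)

Incidence matrix C (rows=places, cols=transitions):
        α    β    γ
   P0  -2    0   -1
   P1   0   -2    0
   P2   0    1    0
   P3   3    2    0
   P4  -1    0    1

Candidate y = [0, 1, 2, 0, 0]; check y·C column-wise:
  col α: 0·-2 + 1·0 + 2·0 + 0·3 + 0·-1 = 0
  col β: 1·-2 + 2·1 + 0·2 = 0
  col γ: 0·-1 + 1·0 + 2·0 + 0·1 = 0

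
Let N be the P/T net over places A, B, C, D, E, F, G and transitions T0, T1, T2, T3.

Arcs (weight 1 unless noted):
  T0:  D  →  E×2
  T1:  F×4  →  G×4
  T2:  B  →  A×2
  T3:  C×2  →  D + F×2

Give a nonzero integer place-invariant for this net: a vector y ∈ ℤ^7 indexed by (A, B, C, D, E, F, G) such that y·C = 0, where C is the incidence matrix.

y = (A:1, B:2, C:0, D:0, E:0, F:0, G:0)

Incidence matrix C (rows=places, cols=transitions):
       T0   T1   T2   T3
    A   0    0    2    0
    B   0    0   -1    0
    C   0    0    0   -2
    D  -1    0    0    1
    E   2    0    0    0
    F   0   -4    0    2
    G   0    4    0    0

Candidate y = [1, 2, 0, 0, 0, 0, 0]; check y·C column-wise:
  col T0: 1·0 + 2·0 + 0·-1 + 0·2 = 0
  col T1: 1·0 + 2·0 + 0·-4 + 0·4 = 0
  col T2: 1·2 + 2·-1 = 0
  col T3: 1·0 + 2·0 + 0·-2 + 0·1 + 0·2 = 0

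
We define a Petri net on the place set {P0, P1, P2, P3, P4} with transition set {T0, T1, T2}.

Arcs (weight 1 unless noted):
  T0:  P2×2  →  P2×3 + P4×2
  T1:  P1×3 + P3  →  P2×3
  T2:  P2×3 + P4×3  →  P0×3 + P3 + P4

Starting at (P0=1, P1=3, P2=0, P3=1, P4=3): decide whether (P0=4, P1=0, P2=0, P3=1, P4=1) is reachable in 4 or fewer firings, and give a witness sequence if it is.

step 1: fire T1:  (P0=1, P1=3, P2=0, P3=1, P4=3) → (P0=1, P1=0, P2=3, P3=0, P4=3)
step 2: fire T2:  (P0=1, P1=0, P2=3, P3=0, P4=3) → (P0=4, P1=0, P2=0, P3=1, P4=1)

YES — reachable via ⟨T1, T2⟩ (2 firings)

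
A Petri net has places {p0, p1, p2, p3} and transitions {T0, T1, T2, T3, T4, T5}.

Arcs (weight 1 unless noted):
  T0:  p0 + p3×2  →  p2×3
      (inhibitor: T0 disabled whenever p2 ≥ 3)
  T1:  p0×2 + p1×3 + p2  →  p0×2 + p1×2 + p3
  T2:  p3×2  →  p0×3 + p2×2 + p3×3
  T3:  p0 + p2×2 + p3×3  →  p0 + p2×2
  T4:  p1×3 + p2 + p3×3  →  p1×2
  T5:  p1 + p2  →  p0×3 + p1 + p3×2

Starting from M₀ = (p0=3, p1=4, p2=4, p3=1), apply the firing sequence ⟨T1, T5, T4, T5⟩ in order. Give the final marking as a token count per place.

step 1: fire T1:  (p0=3, p1=4, p2=4, p3=1) → (p0=3, p1=3, p2=3, p3=2)
step 2: fire T5:  (p0=3, p1=3, p2=3, p3=2) → (p0=6, p1=3, p2=2, p3=4)
step 3: fire T4:  (p0=6, p1=3, p2=2, p3=4) → (p0=6, p1=2, p2=1, p3=1)
step 4: fire T5:  (p0=6, p1=2, p2=1, p3=1) → (p0=9, p1=2, p2=0, p3=3)

(p0=9, p1=2, p2=0, p3=3)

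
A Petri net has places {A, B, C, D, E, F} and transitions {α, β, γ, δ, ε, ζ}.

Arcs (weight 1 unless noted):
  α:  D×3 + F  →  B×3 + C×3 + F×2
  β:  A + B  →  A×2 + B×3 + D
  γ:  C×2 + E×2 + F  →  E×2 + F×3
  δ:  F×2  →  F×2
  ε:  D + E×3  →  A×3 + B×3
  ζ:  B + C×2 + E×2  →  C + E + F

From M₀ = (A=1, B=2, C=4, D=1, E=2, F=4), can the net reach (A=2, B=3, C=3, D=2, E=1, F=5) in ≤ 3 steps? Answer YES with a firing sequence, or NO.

YES — reachable via ⟨β, ζ⟩ (2 firings)

step 1: fire β:  (A=1, B=2, C=4, D=1, E=2, F=4) → (A=2, B=4, C=4, D=2, E=2, F=4)
step 2: fire ζ:  (A=2, B=4, C=4, D=2, E=2, F=4) → (A=2, B=3, C=3, D=2, E=1, F=5)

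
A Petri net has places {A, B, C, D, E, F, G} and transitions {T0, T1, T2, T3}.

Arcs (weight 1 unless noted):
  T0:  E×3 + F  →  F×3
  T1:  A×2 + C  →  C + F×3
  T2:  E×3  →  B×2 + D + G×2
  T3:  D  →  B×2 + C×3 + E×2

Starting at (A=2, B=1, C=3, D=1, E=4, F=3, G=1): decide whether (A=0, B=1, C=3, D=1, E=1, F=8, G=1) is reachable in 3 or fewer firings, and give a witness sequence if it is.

step 1: fire T0:  (A=2, B=1, C=3, D=1, E=4, F=3, G=1) → (A=2, B=1, C=3, D=1, E=1, F=5, G=1)
step 2: fire T1:  (A=2, B=1, C=3, D=1, E=1, F=5, G=1) → (A=0, B=1, C=3, D=1, E=1, F=8, G=1)

YES — reachable via ⟨T0, T1⟩ (2 firings)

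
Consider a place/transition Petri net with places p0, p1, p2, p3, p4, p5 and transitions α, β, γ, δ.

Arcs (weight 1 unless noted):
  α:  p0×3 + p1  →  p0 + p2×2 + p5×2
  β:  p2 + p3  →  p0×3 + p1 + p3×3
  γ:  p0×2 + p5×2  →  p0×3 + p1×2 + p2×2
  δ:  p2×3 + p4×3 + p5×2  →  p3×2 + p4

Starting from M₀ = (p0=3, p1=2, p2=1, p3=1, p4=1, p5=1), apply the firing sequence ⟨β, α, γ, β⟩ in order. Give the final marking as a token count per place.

(p0=8, p1=5, p2=3, p3=5, p4=1, p5=1)

step 1: fire β:  (p0=3, p1=2, p2=1, p3=1, p4=1, p5=1) → (p0=6, p1=3, p2=0, p3=3, p4=1, p5=1)
step 2: fire α:  (p0=6, p1=3, p2=0, p3=3, p4=1, p5=1) → (p0=4, p1=2, p2=2, p3=3, p4=1, p5=3)
step 3: fire γ:  (p0=4, p1=2, p2=2, p3=3, p4=1, p5=3) → (p0=5, p1=4, p2=4, p3=3, p4=1, p5=1)
step 4: fire β:  (p0=5, p1=4, p2=4, p3=3, p4=1, p5=1) → (p0=8, p1=5, p2=3, p3=5, p4=1, p5=1)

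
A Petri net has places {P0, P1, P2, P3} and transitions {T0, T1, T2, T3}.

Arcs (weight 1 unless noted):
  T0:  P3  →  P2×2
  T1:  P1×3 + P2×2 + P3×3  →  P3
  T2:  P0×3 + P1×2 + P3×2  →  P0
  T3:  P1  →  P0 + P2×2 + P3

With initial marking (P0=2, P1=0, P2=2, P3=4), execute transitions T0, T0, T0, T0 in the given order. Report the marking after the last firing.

step 1: fire T0:  (P0=2, P1=0, P2=2, P3=4) → (P0=2, P1=0, P2=4, P3=3)
step 2: fire T0:  (P0=2, P1=0, P2=4, P3=3) → (P0=2, P1=0, P2=6, P3=2)
step 3: fire T0:  (P0=2, P1=0, P2=6, P3=2) → (P0=2, P1=0, P2=8, P3=1)
step 4: fire T0:  (P0=2, P1=0, P2=8, P3=1) → (P0=2, P1=0, P2=10, P3=0)

(P0=2, P1=0, P2=10, P3=0)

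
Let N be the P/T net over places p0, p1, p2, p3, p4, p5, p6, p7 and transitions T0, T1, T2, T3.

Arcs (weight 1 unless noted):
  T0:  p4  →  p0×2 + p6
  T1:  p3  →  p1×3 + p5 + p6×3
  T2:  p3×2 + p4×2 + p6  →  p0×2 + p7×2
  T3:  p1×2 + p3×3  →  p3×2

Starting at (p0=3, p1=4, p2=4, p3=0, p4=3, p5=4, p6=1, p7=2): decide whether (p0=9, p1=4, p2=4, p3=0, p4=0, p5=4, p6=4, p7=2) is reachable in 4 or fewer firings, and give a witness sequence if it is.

step 1: fire T0:  (p0=3, p1=4, p2=4, p3=0, p4=3, p5=4, p6=1, p7=2) → (p0=5, p1=4, p2=4, p3=0, p4=2, p5=4, p6=2, p7=2)
step 2: fire T0:  (p0=5, p1=4, p2=4, p3=0, p4=2, p5=4, p6=2, p7=2) → (p0=7, p1=4, p2=4, p3=0, p4=1, p5=4, p6=3, p7=2)
step 3: fire T0:  (p0=7, p1=4, p2=4, p3=0, p4=1, p5=4, p6=3, p7=2) → (p0=9, p1=4, p2=4, p3=0, p4=0, p5=4, p6=4, p7=2)

YES — reachable via ⟨T0, T0, T0⟩ (3 firings)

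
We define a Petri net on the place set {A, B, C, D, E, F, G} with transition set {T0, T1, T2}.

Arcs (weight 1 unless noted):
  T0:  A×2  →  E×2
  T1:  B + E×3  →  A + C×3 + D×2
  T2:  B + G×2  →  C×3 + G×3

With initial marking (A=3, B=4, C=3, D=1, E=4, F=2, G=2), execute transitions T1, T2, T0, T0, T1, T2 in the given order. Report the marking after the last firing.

step 1: fire T1:  (A=3, B=4, C=3, D=1, E=4, F=2, G=2) → (A=4, B=3, C=6, D=3, E=1, F=2, G=2)
step 2: fire T2:  (A=4, B=3, C=6, D=3, E=1, F=2, G=2) → (A=4, B=2, C=9, D=3, E=1, F=2, G=3)
step 3: fire T0:  (A=4, B=2, C=9, D=3, E=1, F=2, G=3) → (A=2, B=2, C=9, D=3, E=3, F=2, G=3)
step 4: fire T0:  (A=2, B=2, C=9, D=3, E=3, F=2, G=3) → (A=0, B=2, C=9, D=3, E=5, F=2, G=3)
step 5: fire T1:  (A=0, B=2, C=9, D=3, E=5, F=2, G=3) → (A=1, B=1, C=12, D=5, E=2, F=2, G=3)
step 6: fire T2:  (A=1, B=1, C=12, D=5, E=2, F=2, G=3) → (A=1, B=0, C=15, D=5, E=2, F=2, G=4)

(A=1, B=0, C=15, D=5, E=2, F=2, G=4)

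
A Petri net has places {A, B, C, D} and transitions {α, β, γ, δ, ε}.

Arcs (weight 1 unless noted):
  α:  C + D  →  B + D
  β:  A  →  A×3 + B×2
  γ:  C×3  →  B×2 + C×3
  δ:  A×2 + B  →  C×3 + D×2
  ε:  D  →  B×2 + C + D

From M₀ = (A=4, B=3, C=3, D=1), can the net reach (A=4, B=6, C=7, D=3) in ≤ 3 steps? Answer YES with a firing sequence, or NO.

step 1: fire β:  (A=4, B=3, C=3, D=1) → (A=6, B=5, C=3, D=1)
step 2: fire δ:  (A=6, B=5, C=3, D=1) → (A=4, B=4, C=6, D=3)
step 3: fire ε:  (A=4, B=4, C=6, D=3) → (A=4, B=6, C=7, D=3)

YES — reachable via ⟨β, δ, ε⟩ (3 firings)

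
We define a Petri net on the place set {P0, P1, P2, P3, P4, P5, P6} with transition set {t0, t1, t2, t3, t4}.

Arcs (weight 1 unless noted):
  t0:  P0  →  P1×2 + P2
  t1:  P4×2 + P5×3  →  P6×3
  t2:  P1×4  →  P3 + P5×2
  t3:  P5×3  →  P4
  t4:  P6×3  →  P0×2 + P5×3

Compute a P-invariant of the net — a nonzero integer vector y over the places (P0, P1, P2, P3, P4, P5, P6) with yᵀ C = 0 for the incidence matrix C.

y = (P0:0, P1:1, P2:-2, P3:4, P4:0, P5:0, P6:0)

Incidence matrix C (rows=places, cols=transitions):
       t0   t1   t2   t3   t4
   P0  -1    0    0    0    2
   P1   2    0   -4    0    0
   P2   1    0    0    0    0
   P3   0    0    1    0    0
   P4   0   -2    0    1    0
   P5   0   -3    2   -3    3
   P6   0    3    0    0   -3

Candidate y = [0, 1, -2, 4, 0, 0, 0]; check y·C column-wise:
  col t0: 0·-1 + 1·2 + -2·1 + 4·0 = 0
  col t1: 1·0 + -2·0 + 4·0 + 0·-2 + 0·-3 + 0·3 = 0
  col t2: 1·-4 + -2·0 + 4·1 + 0·2 = 0
  col t3: 1·0 + -2·0 + 4·0 + 0·1 + 0·-3 = 0
  col t4: 0·2 + 1·0 + -2·0 + 4·0 + 0·3 + 0·-3 = 0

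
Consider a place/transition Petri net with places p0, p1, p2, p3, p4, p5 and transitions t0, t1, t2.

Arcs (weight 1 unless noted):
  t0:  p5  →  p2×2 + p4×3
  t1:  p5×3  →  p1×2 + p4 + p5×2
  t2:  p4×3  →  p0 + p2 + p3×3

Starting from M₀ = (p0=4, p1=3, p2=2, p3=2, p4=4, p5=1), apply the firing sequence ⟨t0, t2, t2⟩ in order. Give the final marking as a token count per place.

step 1: fire t0:  (p0=4, p1=3, p2=2, p3=2, p4=4, p5=1) → (p0=4, p1=3, p2=4, p3=2, p4=7, p5=0)
step 2: fire t2:  (p0=4, p1=3, p2=4, p3=2, p4=7, p5=0) → (p0=5, p1=3, p2=5, p3=5, p4=4, p5=0)
step 3: fire t2:  (p0=5, p1=3, p2=5, p3=5, p4=4, p5=0) → (p0=6, p1=3, p2=6, p3=8, p4=1, p5=0)

(p0=6, p1=3, p2=6, p3=8, p4=1, p5=0)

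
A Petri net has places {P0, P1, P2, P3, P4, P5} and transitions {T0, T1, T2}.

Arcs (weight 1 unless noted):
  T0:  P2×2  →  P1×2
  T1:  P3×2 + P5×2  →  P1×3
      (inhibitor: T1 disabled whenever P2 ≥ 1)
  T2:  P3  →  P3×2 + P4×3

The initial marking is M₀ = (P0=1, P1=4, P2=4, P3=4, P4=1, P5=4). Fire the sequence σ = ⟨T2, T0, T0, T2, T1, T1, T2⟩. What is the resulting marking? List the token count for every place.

step 1: fire T2:  (P0=1, P1=4, P2=4, P3=4, P4=1, P5=4) → (P0=1, P1=4, P2=4, P3=5, P4=4, P5=4)
step 2: fire T0:  (P0=1, P1=4, P2=4, P3=5, P4=4, P5=4) → (P0=1, P1=6, P2=2, P3=5, P4=4, P5=4)
step 3: fire T0:  (P0=1, P1=6, P2=2, P3=5, P4=4, P5=4) → (P0=1, P1=8, P2=0, P3=5, P4=4, P5=4)
step 4: fire T2:  (P0=1, P1=8, P2=0, P3=5, P4=4, P5=4) → (P0=1, P1=8, P2=0, P3=6, P4=7, P5=4)
step 5: fire T1:  (P0=1, P1=8, P2=0, P3=6, P4=7, P5=4) → (P0=1, P1=11, P2=0, P3=4, P4=7, P5=2)
step 6: fire T1:  (P0=1, P1=11, P2=0, P3=4, P4=7, P5=2) → (P0=1, P1=14, P2=0, P3=2, P4=7, P5=0)
step 7: fire T2:  (P0=1, P1=14, P2=0, P3=2, P4=7, P5=0) → (P0=1, P1=14, P2=0, P3=3, P4=10, P5=0)

(P0=1, P1=14, P2=0, P3=3, P4=10, P5=0)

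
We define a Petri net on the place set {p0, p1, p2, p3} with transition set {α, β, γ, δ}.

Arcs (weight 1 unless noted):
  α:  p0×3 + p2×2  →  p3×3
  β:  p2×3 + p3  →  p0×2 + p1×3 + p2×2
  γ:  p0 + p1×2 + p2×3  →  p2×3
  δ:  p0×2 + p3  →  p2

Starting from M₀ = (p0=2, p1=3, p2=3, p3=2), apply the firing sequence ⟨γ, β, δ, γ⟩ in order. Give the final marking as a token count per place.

step 1: fire γ:  (p0=2, p1=3, p2=3, p3=2) → (p0=1, p1=1, p2=3, p3=2)
step 2: fire β:  (p0=1, p1=1, p2=3, p3=2) → (p0=3, p1=4, p2=2, p3=1)
step 3: fire δ:  (p0=3, p1=4, p2=2, p3=1) → (p0=1, p1=4, p2=3, p3=0)
step 4: fire γ:  (p0=1, p1=4, p2=3, p3=0) → (p0=0, p1=2, p2=3, p3=0)

(p0=0, p1=2, p2=3, p3=0)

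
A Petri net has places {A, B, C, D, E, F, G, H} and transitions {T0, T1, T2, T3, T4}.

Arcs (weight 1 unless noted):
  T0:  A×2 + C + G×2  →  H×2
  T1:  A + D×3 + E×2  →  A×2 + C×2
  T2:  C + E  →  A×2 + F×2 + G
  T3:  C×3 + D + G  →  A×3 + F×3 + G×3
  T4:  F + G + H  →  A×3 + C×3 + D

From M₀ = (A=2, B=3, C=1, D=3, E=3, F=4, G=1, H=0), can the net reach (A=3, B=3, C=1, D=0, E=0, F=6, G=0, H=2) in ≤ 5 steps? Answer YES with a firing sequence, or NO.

YES — reachable via ⟨T1, T2, T0⟩ (3 firings)

step 1: fire T1:  (A=2, B=3, C=1, D=3, E=3, F=4, G=1, H=0) → (A=3, B=3, C=3, D=0, E=1, F=4, G=1, H=0)
step 2: fire T2:  (A=3, B=3, C=3, D=0, E=1, F=4, G=1, H=0) → (A=5, B=3, C=2, D=0, E=0, F=6, G=2, H=0)
step 3: fire T0:  (A=5, B=3, C=2, D=0, E=0, F=6, G=2, H=0) → (A=3, B=3, C=1, D=0, E=0, F=6, G=0, H=2)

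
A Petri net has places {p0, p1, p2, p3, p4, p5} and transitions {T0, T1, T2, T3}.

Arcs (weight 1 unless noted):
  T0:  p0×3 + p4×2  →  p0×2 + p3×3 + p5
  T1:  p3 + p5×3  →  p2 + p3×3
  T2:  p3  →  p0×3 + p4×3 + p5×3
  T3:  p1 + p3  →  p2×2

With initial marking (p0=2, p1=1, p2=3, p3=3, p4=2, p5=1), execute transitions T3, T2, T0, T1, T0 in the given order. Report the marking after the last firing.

(p0=3, p1=0, p2=6, p3=9, p4=1, p5=3)

step 1: fire T3:  (p0=2, p1=1, p2=3, p3=3, p4=2, p5=1) → (p0=2, p1=0, p2=5, p3=2, p4=2, p5=1)
step 2: fire T2:  (p0=2, p1=0, p2=5, p3=2, p4=2, p5=1) → (p0=5, p1=0, p2=5, p3=1, p4=5, p5=4)
step 3: fire T0:  (p0=5, p1=0, p2=5, p3=1, p4=5, p5=4) → (p0=4, p1=0, p2=5, p3=4, p4=3, p5=5)
step 4: fire T1:  (p0=4, p1=0, p2=5, p3=4, p4=3, p5=5) → (p0=4, p1=0, p2=6, p3=6, p4=3, p5=2)
step 5: fire T0:  (p0=4, p1=0, p2=6, p3=6, p4=3, p5=2) → (p0=3, p1=0, p2=6, p3=9, p4=1, p5=3)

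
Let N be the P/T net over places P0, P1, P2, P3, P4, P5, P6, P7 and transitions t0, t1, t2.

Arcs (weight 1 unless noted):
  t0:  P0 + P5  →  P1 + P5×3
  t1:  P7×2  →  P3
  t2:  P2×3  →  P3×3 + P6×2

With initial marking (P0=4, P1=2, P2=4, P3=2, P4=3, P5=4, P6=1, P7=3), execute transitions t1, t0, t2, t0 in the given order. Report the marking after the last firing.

(P0=2, P1=4, P2=1, P3=6, P4=3, P5=8, P6=3, P7=1)

step 1: fire t1:  (P0=4, P1=2, P2=4, P3=2, P4=3, P5=4, P6=1, P7=3) → (P0=4, P1=2, P2=4, P3=3, P4=3, P5=4, P6=1, P7=1)
step 2: fire t0:  (P0=4, P1=2, P2=4, P3=3, P4=3, P5=4, P6=1, P7=1) → (P0=3, P1=3, P2=4, P3=3, P4=3, P5=6, P6=1, P7=1)
step 3: fire t2:  (P0=3, P1=3, P2=4, P3=3, P4=3, P5=6, P6=1, P7=1) → (P0=3, P1=3, P2=1, P3=6, P4=3, P5=6, P6=3, P7=1)
step 4: fire t0:  (P0=3, P1=3, P2=1, P3=6, P4=3, P5=6, P6=3, P7=1) → (P0=2, P1=4, P2=1, P3=6, P4=3, P5=8, P6=3, P7=1)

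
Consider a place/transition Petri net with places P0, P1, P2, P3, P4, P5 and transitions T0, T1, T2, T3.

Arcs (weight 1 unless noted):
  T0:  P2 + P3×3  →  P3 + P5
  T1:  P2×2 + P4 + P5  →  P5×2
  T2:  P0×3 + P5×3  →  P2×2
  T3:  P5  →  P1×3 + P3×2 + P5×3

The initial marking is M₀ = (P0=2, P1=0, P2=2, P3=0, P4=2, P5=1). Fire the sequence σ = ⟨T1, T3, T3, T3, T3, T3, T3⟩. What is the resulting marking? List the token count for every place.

(P0=2, P1=18, P2=0, P3=12, P4=1, P5=14)

step 1: fire T1:  (P0=2, P1=0, P2=2, P3=0, P4=2, P5=1) → (P0=2, P1=0, P2=0, P3=0, P4=1, P5=2)
step 2: fire T3:  (P0=2, P1=0, P2=0, P3=0, P4=1, P5=2) → (P0=2, P1=3, P2=0, P3=2, P4=1, P5=4)
step 3: fire T3:  (P0=2, P1=3, P2=0, P3=2, P4=1, P5=4) → (P0=2, P1=6, P2=0, P3=4, P4=1, P5=6)
step 4: fire T3:  (P0=2, P1=6, P2=0, P3=4, P4=1, P5=6) → (P0=2, P1=9, P2=0, P3=6, P4=1, P5=8)
step 5: fire T3:  (P0=2, P1=9, P2=0, P3=6, P4=1, P5=8) → (P0=2, P1=12, P2=0, P3=8, P4=1, P5=10)
step 6: fire T3:  (P0=2, P1=12, P2=0, P3=8, P4=1, P5=10) → (P0=2, P1=15, P2=0, P3=10, P4=1, P5=12)
step 7: fire T3:  (P0=2, P1=15, P2=0, P3=10, P4=1, P5=12) → (P0=2, P1=18, P2=0, P3=12, P4=1, P5=14)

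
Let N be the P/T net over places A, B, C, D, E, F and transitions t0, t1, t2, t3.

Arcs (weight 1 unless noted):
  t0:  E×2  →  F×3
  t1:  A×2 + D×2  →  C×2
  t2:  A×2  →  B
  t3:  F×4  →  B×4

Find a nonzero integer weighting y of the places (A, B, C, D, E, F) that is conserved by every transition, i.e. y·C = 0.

Incidence matrix C (rows=places, cols=transitions):
       t0   t1   t2   t3
    A   0   -2   -2    0
    B   0    0    1    4
    C   0    2    0    0
    D   0   -2    0    0
    E  -2    0    0    0
    F   3    0    0   -4

Candidate y = [0, 0, 1, 1, 0, 0]; check y·C column-wise:
  col t0: 1·0 + 1·0 + 0·-2 + 0·3 = 0
  col t1: 0·-2 + 1·2 + 1·-2 = 0
  col t2: 0·-2 + 0·1 + 1·0 + 1·0 = 0
  col t3: 0·4 + 1·0 + 1·0 + 0·-4 = 0

y = (A:0, B:0, C:1, D:1, E:0, F:0)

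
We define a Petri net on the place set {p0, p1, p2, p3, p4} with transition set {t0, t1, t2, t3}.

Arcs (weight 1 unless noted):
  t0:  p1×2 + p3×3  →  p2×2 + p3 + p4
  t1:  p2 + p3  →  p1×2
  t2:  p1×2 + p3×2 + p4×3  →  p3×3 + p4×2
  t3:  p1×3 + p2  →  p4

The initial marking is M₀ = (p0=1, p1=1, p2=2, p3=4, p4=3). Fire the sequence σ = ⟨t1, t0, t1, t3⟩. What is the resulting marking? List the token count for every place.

step 1: fire t1:  (p0=1, p1=1, p2=2, p3=4, p4=3) → (p0=1, p1=3, p2=1, p3=3, p4=3)
step 2: fire t0:  (p0=1, p1=3, p2=1, p3=3, p4=3) → (p0=1, p1=1, p2=3, p3=1, p4=4)
step 3: fire t1:  (p0=1, p1=1, p2=3, p3=1, p4=4) → (p0=1, p1=3, p2=2, p3=0, p4=4)
step 4: fire t3:  (p0=1, p1=3, p2=2, p3=0, p4=4) → (p0=1, p1=0, p2=1, p3=0, p4=5)

(p0=1, p1=0, p2=1, p3=0, p4=5)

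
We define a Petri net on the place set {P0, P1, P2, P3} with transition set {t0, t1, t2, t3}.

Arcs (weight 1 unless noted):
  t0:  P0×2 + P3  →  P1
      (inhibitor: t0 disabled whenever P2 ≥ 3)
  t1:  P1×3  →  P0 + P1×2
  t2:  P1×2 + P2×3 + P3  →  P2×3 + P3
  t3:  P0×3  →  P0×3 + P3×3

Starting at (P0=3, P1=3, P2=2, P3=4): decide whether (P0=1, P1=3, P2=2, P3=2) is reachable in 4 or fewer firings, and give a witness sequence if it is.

YES — reachable via ⟨t0, t1, t0, t1⟩ (4 firings)

step 1: fire t0:  (P0=3, P1=3, P2=2, P3=4) → (P0=1, P1=4, P2=2, P3=3)
step 2: fire t1:  (P0=1, P1=4, P2=2, P3=3) → (P0=2, P1=3, P2=2, P3=3)
step 3: fire t0:  (P0=2, P1=3, P2=2, P3=3) → (P0=0, P1=4, P2=2, P3=2)
step 4: fire t1:  (P0=0, P1=4, P2=2, P3=2) → (P0=1, P1=3, P2=2, P3=2)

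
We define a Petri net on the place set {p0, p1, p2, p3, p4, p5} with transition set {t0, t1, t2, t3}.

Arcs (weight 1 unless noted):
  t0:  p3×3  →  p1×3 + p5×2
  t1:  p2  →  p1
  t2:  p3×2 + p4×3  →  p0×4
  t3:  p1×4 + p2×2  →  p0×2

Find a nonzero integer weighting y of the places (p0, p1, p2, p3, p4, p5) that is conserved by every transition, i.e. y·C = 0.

y = (p0:9, p1:3, p2:3, p3:3, p4:10, p5:0)

Incidence matrix C (rows=places, cols=transitions):
       t0   t1   t2   t3
   p0   0    0    4    2
   p1   3    1    0   -4
   p2   0   -1    0   -2
   p3  -3    0   -2    0
   p4   0    0   -3    0
   p5   2    0    0    0

Candidate y = [9, 3, 3, 3, 10, 0]; check y·C column-wise:
  col t0: 9·0 + 3·3 + 3·0 + 3·-3 + 10·0 + 0·2 = 0
  col t1: 9·0 + 3·1 + 3·-1 + 3·0 + 10·0 = 0
  col t2: 9·4 + 3·0 + 3·0 + 3·-2 + 10·-3 = 0
  col t3: 9·2 + 3·-4 + 3·-2 + 3·0 + 10·0 = 0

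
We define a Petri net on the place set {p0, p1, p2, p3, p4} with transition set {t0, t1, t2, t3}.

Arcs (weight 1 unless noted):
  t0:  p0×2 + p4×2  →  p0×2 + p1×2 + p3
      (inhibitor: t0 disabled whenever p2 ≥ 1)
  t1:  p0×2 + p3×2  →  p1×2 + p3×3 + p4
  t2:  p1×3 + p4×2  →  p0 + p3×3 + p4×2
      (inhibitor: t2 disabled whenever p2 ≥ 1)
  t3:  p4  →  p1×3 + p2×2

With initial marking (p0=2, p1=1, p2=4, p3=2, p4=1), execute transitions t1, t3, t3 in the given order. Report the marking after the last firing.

step 1: fire t1:  (p0=2, p1=1, p2=4, p3=2, p4=1) → (p0=0, p1=3, p2=4, p3=3, p4=2)
step 2: fire t3:  (p0=0, p1=3, p2=4, p3=3, p4=2) → (p0=0, p1=6, p2=6, p3=3, p4=1)
step 3: fire t3:  (p0=0, p1=6, p2=6, p3=3, p4=1) → (p0=0, p1=9, p2=8, p3=3, p4=0)

(p0=0, p1=9, p2=8, p3=3, p4=0)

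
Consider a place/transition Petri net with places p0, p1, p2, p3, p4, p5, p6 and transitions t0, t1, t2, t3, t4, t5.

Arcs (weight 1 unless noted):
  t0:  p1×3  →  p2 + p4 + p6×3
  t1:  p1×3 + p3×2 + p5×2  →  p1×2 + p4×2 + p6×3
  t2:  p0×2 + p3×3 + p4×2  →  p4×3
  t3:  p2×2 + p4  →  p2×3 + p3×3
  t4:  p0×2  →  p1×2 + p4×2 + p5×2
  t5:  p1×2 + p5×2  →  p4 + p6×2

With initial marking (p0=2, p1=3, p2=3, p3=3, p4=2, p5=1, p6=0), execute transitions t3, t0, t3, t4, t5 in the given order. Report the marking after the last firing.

(p0=0, p1=0, p2=6, p3=9, p4=4, p5=1, p6=5)

step 1: fire t3:  (p0=2, p1=3, p2=3, p3=3, p4=2, p5=1, p6=0) → (p0=2, p1=3, p2=4, p3=6, p4=1, p5=1, p6=0)
step 2: fire t0:  (p0=2, p1=3, p2=4, p3=6, p4=1, p5=1, p6=0) → (p0=2, p1=0, p2=5, p3=6, p4=2, p5=1, p6=3)
step 3: fire t3:  (p0=2, p1=0, p2=5, p3=6, p4=2, p5=1, p6=3) → (p0=2, p1=0, p2=6, p3=9, p4=1, p5=1, p6=3)
step 4: fire t4:  (p0=2, p1=0, p2=6, p3=9, p4=1, p5=1, p6=3) → (p0=0, p1=2, p2=6, p3=9, p4=3, p5=3, p6=3)
step 5: fire t5:  (p0=0, p1=2, p2=6, p3=9, p4=3, p5=3, p6=3) → (p0=0, p1=0, p2=6, p3=9, p4=4, p5=1, p6=5)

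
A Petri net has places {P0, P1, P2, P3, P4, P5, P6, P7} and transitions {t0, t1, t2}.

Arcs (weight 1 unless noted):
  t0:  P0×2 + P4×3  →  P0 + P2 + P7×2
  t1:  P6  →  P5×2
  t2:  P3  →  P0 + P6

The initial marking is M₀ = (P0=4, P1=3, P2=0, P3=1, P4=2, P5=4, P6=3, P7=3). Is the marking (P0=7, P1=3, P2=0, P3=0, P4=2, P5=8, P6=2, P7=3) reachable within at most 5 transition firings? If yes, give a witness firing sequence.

NO — not reachable within 5 firings

depth 0: 1 marking
depth 1: 3 markings reached so far
depth 2: 5 markings reached so far
depth 3: 7 markings reached so far
depth 4: 8 markings reached so far
depth 5: 9 markings reached so far
target is not among the 9 markings reachable within 5 steps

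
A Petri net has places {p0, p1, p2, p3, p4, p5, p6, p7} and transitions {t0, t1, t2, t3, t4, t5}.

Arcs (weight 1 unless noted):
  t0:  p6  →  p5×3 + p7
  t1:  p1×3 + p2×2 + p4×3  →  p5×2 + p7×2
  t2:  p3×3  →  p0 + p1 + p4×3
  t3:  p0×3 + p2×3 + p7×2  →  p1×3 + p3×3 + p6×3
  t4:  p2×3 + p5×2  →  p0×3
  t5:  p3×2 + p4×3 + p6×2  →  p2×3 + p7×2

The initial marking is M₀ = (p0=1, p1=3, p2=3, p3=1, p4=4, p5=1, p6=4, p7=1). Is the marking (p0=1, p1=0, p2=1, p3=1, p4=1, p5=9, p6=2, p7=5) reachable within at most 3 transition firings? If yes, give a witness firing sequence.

step 1: fire t0:  (p0=1, p1=3, p2=3, p3=1, p4=4, p5=1, p6=4, p7=1) → (p0=1, p1=3, p2=3, p3=1, p4=4, p5=4, p6=3, p7=2)
step 2: fire t0:  (p0=1, p1=3, p2=3, p3=1, p4=4, p5=4, p6=3, p7=2) → (p0=1, p1=3, p2=3, p3=1, p4=4, p5=7, p6=2, p7=3)
step 3: fire t1:  (p0=1, p1=3, p2=3, p3=1, p4=4, p5=7, p6=2, p7=3) → (p0=1, p1=0, p2=1, p3=1, p4=1, p5=9, p6=2, p7=5)

YES — reachable via ⟨t0, t0, t1⟩ (3 firings)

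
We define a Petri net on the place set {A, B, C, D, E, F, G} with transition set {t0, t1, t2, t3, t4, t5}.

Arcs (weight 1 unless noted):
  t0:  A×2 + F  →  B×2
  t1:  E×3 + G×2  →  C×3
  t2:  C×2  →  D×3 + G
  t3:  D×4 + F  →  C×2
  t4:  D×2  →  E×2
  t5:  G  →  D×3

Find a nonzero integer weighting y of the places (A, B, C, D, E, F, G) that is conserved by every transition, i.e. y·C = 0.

Incidence matrix C (rows=places, cols=transitions):
       t0   t1   t2   t3   t4   t5
    A  -2    0    0    0    0    0
    B   2    0    0    0    0    0
    C   0    3   -2    2    0    0
    D   0    0    3   -4   -2    3
    E   0   -3    0    0    2    0
    F  -1    0    0   -1    0    0
    G   0   -2    1    0    0   -1

Candidate y = [1, 1, 0, 0, 0, 0, 0]; check y·C column-wise:
  col t0: 1·-2 + 1·2 + 0·-1 = 0
  col t1: 1·0 + 1·0 + 0·3 + 0·-3 + 0·-2 = 0
  col t2: 1·0 + 1·0 + 0·-2 + 0·3 + 0·1 = 0
  col t3: 1·0 + 1·0 + 0·2 + 0·-4 + 0·-1 = 0
  col t4: 1·0 + 1·0 + 0·-2 + 0·2 = 0
  col t5: 1·0 + 1·0 + 0·3 + 0·-1 = 0

y = (A:1, B:1, C:0, D:0, E:0, F:0, G:0)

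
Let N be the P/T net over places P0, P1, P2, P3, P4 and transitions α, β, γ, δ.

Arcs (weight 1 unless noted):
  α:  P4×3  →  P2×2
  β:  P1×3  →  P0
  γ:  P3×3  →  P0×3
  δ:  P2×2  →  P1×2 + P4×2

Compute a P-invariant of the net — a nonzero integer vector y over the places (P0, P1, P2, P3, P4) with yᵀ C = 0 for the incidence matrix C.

Incidence matrix C (rows=places, cols=transitions):
        α    β    γ    δ
   P0   0    1    3    0
   P1   0   -3    0    2
   P2   2    0    0   -2
   P3   0    0   -3    0
   P4  -3    0    0    2

Candidate y = [3, 1, 3, 3, 2]; check y·C column-wise:
  col α: 3·0 + 1·0 + 3·2 + 3·0 + 2·-3 = 0
  col β: 3·1 + 1·-3 + 3·0 + 3·0 + 2·0 = 0
  col γ: 3·3 + 1·0 + 3·0 + 3·-3 + 2·0 = 0
  col δ: 3·0 + 1·2 + 3·-2 + 3·0 + 2·2 = 0

y = (P0:3, P1:1, P2:3, P3:3, P4:2)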